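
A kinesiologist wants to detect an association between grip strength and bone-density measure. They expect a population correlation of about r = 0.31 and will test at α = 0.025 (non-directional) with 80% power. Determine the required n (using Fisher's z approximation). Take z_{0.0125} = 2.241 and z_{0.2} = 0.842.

Fisher's z: C = ½·ln((1+r)/(1−r)) = ½·ln(1.8986) = 0.3205.
n = ((z_{α/2} + z_β)/C)² + 3.
(2.241 + 0.842) / 0.3205 = 3.083 / 0.3205 = 9.619.
n = 9.619² + 3 = 92.53 + 3 = 95.5.
Round up.

n = 96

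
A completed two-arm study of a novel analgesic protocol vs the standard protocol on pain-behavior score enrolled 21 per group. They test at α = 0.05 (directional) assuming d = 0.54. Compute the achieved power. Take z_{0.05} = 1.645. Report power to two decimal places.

power ≈ 0.54

For two equal groups, power = Φ(d·√(n/2) − z_{α}).
d·√(n/2) = 0.54 × √(21/2) = 0.54 × 3.240 = 1.750.
z_β = 1.750 − 1.645 = 0.105.
Power = Φ(0.105) = 0.542.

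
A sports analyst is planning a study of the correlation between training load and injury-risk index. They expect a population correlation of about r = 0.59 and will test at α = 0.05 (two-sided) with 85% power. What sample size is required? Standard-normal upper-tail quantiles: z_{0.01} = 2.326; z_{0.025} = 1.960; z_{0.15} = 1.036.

n = 23

Fisher's z: C = ½·ln((1+r)/(1−r)) = ½·ln(3.8780) = 0.6777.
n = ((z_{α/2} + z_β)/C)² + 3.
(1.960 + 1.036) / 0.6777 = 2.996 / 0.6777 = 4.421.
n = 4.421² + 3 = 19.54 + 3 = 22.5.
Round up.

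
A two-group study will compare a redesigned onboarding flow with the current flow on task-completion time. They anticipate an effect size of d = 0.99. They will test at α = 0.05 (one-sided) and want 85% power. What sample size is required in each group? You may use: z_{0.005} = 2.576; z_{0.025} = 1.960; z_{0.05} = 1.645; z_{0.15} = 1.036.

For two independent groups with equal n: n = 2·((z_{α} + z_β) / d)².
z_{α} + z_β = 1.645 + 1.036 = 2.681.
n = 2 × (2.681 / 0.99)² = 2 × 2.708² = 2 × 7.33 = 14.7.
Round up to the next whole participant.

n = 15 per group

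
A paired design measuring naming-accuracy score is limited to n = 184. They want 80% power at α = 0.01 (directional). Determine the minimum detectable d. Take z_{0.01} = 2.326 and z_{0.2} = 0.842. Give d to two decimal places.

For a single sample (or paired design) of n = 184: d_min = (z_{α} + z_β)/√n.
z-sum = 2.326 + 0.842 = 3.168.
d_min = 3.168 / √184 = 3.168 / 13.565 = 0.234.

d_min ≈ 0.23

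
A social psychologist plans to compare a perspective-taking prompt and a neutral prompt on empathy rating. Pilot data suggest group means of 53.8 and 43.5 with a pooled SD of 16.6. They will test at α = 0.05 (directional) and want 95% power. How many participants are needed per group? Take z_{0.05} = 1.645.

n = 57 per group

Cohen's d = |M₁ − M₂| / SD_pooled = |53.8 − 43.5| / 16.6 = 10.3 / 16.6 = 0.620.
For two independent groups with equal n: n = 2·((z_{α} + z_β) / d)².
z_{α} + z_β = 1.645 + 1.645 = 3.290.
n = 2 × (3.290 / 0.620)² = 2 × 5.306² = 2 × 28.16 = 56.3.
Round up to the next whole participant.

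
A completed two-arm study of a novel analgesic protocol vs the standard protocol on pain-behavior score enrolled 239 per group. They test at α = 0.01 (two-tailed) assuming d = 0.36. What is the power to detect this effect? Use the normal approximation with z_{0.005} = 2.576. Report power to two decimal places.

For two equal groups, power = Φ(d·√(n/2) − z_{α/2}).
d·√(n/2) = 0.36 × √(239/2) = 0.36 × 10.932 = 3.935.
z_β = 3.935 − 2.576 = 1.359.
Power = Φ(1.359) = 0.913.

power ≈ 0.91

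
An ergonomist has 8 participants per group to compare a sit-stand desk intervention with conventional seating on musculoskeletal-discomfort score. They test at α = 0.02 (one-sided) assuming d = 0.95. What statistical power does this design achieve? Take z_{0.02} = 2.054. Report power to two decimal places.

power ≈ 0.44

For two equal groups, power = Φ(d·√(n/2) − z_{α}).
d·√(n/2) = 0.95 × √(8/2) = 0.95 × 2.000 = 1.900.
z_β = 1.900 − 2.054 = -0.154.
Power = Φ(-0.154) = 0.439.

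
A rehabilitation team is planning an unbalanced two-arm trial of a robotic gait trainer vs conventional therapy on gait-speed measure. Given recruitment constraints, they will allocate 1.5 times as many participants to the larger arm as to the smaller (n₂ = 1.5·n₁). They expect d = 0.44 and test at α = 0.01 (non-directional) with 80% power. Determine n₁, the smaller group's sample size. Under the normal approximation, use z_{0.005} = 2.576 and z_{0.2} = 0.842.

n₁ = 101

With allocation ratio k = n₂/n₁ = 1.5, Var(x̄₁−x̄₂) = σ²(1/n₁ + 1/(k·n₁)) = σ²·(k+1)/(k·n₁).
So n₁ = (1 + 1/k)·((z_{α/2} + z_β)/d)² = 1.667 × (3.418/0.44)².
n₁ = 1.667 × 60.34 = 100.6.
Round up: n₁ = 101, giving n₂ = ⌈1.5 × 101⌉ = ⌈151.5⌉ = 152.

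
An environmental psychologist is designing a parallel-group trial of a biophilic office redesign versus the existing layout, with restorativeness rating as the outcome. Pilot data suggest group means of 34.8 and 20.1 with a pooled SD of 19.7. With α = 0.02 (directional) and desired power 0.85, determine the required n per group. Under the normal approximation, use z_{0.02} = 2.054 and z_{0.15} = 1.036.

Cohen's d = |M₁ − M₂| / SD_pooled = |34.8 − 20.1| / 19.7 = 14.7 / 19.7 = 0.746.
For two independent groups with equal n: n = 2·((z_{α} + z_β) / d)².
z_{α} + z_β = 2.054 + 1.036 = 3.090.
n = 2 × (3.090 / 0.746)² = 2 × 4.142² = 2 × 17.16 = 34.3.
Round up to the next whole participant.

n = 35 per group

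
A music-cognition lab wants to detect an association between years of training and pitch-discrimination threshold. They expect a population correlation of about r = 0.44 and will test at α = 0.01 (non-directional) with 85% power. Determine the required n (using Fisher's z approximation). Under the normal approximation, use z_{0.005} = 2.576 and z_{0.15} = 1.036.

n = 62

Fisher's z: C = ½·ln((1+r)/(1−r)) = ½·ln(2.5714) = 0.4722.
n = ((z_{α/2} + z_β)/C)² + 3.
(2.576 + 1.036) / 0.4722 = 3.612 / 0.4722 = 7.649.
n = 7.649² + 3 = 58.51 + 3 = 61.5.
Round up.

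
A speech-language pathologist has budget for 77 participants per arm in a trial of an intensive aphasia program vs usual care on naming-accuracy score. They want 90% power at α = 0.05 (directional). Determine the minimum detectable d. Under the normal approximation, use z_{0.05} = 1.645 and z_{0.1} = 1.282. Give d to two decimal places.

d_min ≈ 0.47

For two independent groups of n = 77 each: d_min = (z_{α} + z_β)·√(2/n).
z-sum = 1.645 + 1.282 = 2.927.
d_min = 2.927 × √(2/77) = 2.927 × 0.1612 = 0.472.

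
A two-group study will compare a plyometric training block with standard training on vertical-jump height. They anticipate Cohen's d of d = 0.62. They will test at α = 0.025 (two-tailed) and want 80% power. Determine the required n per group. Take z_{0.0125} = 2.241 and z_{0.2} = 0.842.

For two independent groups with equal n: n = 2·((z_{α/2} + z_β) / d)².
z_{α/2} + z_β = 2.241 + 0.842 = 3.083.
n = 2 × (3.083 / 0.62)² = 2 × 4.973² = 2 × 24.73 = 49.5.
Round up to the next whole participant.

n = 50 per group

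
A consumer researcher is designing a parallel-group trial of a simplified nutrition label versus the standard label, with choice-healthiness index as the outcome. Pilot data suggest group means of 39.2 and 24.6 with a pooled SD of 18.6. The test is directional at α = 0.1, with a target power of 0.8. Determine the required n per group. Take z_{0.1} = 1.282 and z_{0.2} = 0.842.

n = 15 per group

Cohen's d = |M₁ − M₂| / SD_pooled = |39.2 − 24.6| / 18.6 = 14.6 / 18.6 = 0.785.
For two independent groups with equal n: n = 2·((z_{α} + z_β) / d)².
z_{α} + z_β = 1.282 + 0.842 = 2.124.
n = 2 × (2.124 / 0.785)² = 2 × 2.706² = 2 × 7.32 = 14.6.
Round up to the next whole participant.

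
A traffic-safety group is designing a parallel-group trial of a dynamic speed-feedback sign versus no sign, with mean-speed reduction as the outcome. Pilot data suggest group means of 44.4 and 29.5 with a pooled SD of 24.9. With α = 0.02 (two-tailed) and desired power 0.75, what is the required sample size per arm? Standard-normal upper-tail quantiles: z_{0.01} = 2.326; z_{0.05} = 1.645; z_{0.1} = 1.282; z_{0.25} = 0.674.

n = 51 per group

Cohen's d = |M₁ − M₂| / SD_pooled = |44.4 − 29.5| / 24.9 = 14.9 / 24.9 = 0.598.
For two independent groups with equal n: n = 2·((z_{α/2} + z_β) / d)².
z_{α/2} + z_β = 2.326 + 0.674 = 3.000.
n = 2 × (3.000 / 0.598)² = 2 × 5.017² = 2 × 25.17 = 50.3.
Round up to the next whole participant.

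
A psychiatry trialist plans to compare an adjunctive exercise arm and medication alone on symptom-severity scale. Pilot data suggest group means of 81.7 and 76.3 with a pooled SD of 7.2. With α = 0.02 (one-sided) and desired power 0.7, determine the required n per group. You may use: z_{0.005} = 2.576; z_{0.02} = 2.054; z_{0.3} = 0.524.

n = 24 per group

Cohen's d = |M₁ − M₂| / SD_pooled = |81.7 − 76.3| / 7.2 = 5.4 / 7.2 = 0.750.
For two independent groups with equal n: n = 2·((z_{α} + z_β) / d)².
z_{α} + z_β = 2.054 + 0.524 = 2.578.
n = 2 × (2.578 / 0.750)² = 2 × 3.437² = 2 × 11.82 = 23.6.
Round up to the next whole participant.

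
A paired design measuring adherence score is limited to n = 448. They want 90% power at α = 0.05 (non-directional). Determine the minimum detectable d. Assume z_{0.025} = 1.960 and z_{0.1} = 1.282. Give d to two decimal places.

For a single sample (or paired design) of n = 448: d_min = (z_{α/2} + z_β)/√n.
z-sum = 1.960 + 1.282 = 3.242.
d_min = 3.242 / √448 = 3.242 / 21.166 = 0.153.

d_min ≈ 0.15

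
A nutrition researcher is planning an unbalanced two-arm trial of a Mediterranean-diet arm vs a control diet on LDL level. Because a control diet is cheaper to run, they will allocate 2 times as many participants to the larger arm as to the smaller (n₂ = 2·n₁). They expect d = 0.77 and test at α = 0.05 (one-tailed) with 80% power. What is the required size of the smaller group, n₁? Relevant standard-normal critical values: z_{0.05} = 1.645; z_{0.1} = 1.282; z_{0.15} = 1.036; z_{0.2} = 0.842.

With allocation ratio k = n₂/n₁ = 2, Var(x̄₁−x̄₂) = σ²(1/n₁ + 1/(k·n₁)) = σ²·(k+1)/(k·n₁).
So n₁ = (1 + 1/k)·((z_{α} + z_β)/d)² = 1.500 × (2.487/0.77)².
n₁ = 1.500 × 10.43 = 15.6.
Round up: n₁ = 16, giving n₂ = 2 × 16 = 32.

n₁ = 16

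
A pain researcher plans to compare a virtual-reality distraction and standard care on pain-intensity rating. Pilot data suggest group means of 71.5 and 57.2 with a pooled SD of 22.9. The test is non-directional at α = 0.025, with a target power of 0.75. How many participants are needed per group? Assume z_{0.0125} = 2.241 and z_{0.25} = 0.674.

Cohen's d = |M₁ − M₂| / SD_pooled = |71.5 − 57.2| / 22.9 = 14.3 / 22.9 = 0.624.
For two independent groups with equal n: n = 2·((z_{α/2} + z_β) / d)².
z_{α/2} + z_β = 2.241 + 0.674 = 2.915.
n = 2 × (2.915 / 0.624)² = 2 × 4.671² = 2 × 21.82 = 43.6.
Round up to the next whole participant.

n = 44 per group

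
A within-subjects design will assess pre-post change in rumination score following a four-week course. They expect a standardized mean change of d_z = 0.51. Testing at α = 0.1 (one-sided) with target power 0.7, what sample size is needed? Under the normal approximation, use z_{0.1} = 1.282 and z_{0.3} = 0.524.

n = 13 pairs

For a paired (one-sample on differences) test: n = ((z_{α} + z_β) / d)².
z_{α} + z_β = 1.282 + 0.524 = 1.806.
n = (1.806 / 0.51)² = 3.541² = 12.54.
Round up.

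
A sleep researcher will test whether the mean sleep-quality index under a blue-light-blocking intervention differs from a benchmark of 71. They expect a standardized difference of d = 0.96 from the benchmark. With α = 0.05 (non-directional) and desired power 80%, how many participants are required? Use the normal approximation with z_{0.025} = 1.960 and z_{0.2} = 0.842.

For a one-sample test: n = ((z_{α/2} + z_β) / d)².
z_{α/2} + z_β = 1.960 + 0.842 = 2.802.
n = (2.802 / 0.96)² = 2.919² = 8.52.
Round up.

n = 9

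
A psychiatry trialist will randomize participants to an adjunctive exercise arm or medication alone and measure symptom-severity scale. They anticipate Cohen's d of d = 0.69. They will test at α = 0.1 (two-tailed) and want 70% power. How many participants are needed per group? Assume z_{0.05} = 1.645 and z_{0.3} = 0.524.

n = 20 per group

For two independent groups with equal n: n = 2·((z_{α/2} + z_β) / d)².
z_{α/2} + z_β = 1.645 + 0.524 = 2.169.
n = 2 × (2.169 / 0.69)² = 2 × 3.143² = 2 × 9.88 = 19.8.
Round up to the next whole participant.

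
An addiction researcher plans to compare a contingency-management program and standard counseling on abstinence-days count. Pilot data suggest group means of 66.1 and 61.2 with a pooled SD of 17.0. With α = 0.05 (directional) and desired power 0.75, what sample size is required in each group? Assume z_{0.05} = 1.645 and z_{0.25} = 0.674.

Cohen's d = |M₁ − M₂| / SD_pooled = |66.1 − 61.2| / 17.0 = 4.9 / 17.0 = 0.288.
For two independent groups with equal n: n = 2·((z_{α} + z_β) / d)².
z_{α} + z_β = 1.645 + 0.674 = 2.319.
n = 2 × (2.319 / 0.288)² = 2 × 8.052² = 2 × 64.84 = 129.7.
Round up to the next whole participant.

n = 130 per group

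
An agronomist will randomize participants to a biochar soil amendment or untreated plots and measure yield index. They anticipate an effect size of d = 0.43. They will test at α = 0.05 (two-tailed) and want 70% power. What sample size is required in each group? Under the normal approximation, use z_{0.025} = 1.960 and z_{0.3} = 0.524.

n = 67 per group

For two independent groups with equal n: n = 2·((z_{α/2} + z_β) / d)².
z_{α/2} + z_β = 1.960 + 0.524 = 2.484.
n = 2 × (2.484 / 0.43)² = 2 × 5.777² = 2 × 33.37 = 66.7.
Round up to the next whole participant.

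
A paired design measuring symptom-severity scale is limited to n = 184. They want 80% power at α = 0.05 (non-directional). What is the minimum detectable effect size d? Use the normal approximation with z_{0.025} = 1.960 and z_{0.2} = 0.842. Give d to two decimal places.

For a single sample (or paired design) of n = 184: d_min = (z_{α/2} + z_β)/√n.
z-sum = 1.960 + 0.842 = 2.802.
d_min = 2.802 / √184 = 2.802 / 13.565 = 0.207.

d_min ≈ 0.21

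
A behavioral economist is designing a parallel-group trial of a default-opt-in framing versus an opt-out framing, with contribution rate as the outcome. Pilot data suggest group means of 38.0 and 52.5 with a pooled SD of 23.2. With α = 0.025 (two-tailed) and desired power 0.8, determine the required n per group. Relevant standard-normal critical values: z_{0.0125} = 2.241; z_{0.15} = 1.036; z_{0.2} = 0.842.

Cohen's d = |M₁ − M₂| / SD_pooled = |38.0 − 52.5| / 23.2 = 14.5 / 23.2 = 0.625.
For two independent groups with equal n: n = 2·((z_{α/2} + z_β) / d)².
z_{α/2} + z_β = 2.241 + 0.842 = 3.083.
n = 2 × (3.083 / 0.625)² = 2 × 4.933² = 2 × 24.33 = 48.7.
Round up to the next whole participant.

n = 49 per group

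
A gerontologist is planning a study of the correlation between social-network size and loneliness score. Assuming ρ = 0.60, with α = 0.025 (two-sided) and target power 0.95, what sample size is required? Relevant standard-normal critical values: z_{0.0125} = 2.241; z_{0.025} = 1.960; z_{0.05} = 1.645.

n = 35

Fisher's z: C = ½·ln((1+r)/(1−r)) = ½·ln(4.0000) = 0.6931.
n = ((z_{α/2} + z_β)/C)² + 3.
(2.241 + 1.645) / 0.6931 = 3.886 / 0.6931 = 5.607.
n = 5.607² + 3 = 31.44 + 3 = 34.4.
Round up.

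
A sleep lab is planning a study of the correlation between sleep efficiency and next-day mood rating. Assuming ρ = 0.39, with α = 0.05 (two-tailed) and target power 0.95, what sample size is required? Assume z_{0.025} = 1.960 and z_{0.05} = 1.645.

n = 80

Fisher's z: C = ½·ln((1+r)/(1−r)) = ½·ln(2.2787) = 0.4118.
n = ((z_{α/2} + z_β)/C)² + 3.
(1.960 + 1.645) / 0.4118 = 3.605 / 0.4118 = 8.754.
n = 8.754² + 3 = 76.64 + 3 = 79.6.
Round up.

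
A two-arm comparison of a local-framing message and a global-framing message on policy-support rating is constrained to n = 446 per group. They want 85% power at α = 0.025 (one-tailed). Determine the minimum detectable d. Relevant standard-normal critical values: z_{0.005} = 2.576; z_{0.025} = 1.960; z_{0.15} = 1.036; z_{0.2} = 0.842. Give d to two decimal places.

d_min ≈ 0.20

For two independent groups of n = 446 each: d_min = (z_{α} + z_β)·√(2/n).
z-sum = 1.960 + 1.036 = 2.996.
d_min = 2.996 × √(2/446) = 2.996 × 0.0670 = 0.201.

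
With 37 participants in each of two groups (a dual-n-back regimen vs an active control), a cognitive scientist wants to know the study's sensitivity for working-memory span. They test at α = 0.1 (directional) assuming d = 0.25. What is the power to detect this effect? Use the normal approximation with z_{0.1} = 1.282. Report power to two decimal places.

power ≈ 0.42

For two equal groups, power = Φ(d·√(n/2) − z_{α}).
d·√(n/2) = 0.25 × √(37/2) = 0.25 × 4.301 = 1.075.
z_β = 1.075 − 1.282 = -0.207.
Power = Φ(-0.207) = 0.418.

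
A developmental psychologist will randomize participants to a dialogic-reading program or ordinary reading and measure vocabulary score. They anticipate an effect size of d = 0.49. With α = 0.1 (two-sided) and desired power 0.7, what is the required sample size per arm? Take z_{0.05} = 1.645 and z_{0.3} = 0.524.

n = 40 per group

For two independent groups with equal n: n = 2·((z_{α/2} + z_β) / d)².
z_{α/2} + z_β = 1.645 + 0.524 = 2.169.
n = 2 × (2.169 / 0.49)² = 2 × 4.427² = 2 × 19.59 = 39.2.
Round up to the next whole participant.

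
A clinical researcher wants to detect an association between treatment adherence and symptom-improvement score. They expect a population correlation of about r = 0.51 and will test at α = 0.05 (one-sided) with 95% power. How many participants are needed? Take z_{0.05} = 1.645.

n = 38

Fisher's z: C = ½·ln((1+r)/(1−r)) = ½·ln(3.0816) = 0.5627.
n = ((z_{α} + z_β)/C)² + 3.
(1.645 + 1.645) / 0.5627 = 3.290 / 0.5627 = 5.847.
n = 5.847² + 3 = 34.19 + 3 = 37.2.
Round up.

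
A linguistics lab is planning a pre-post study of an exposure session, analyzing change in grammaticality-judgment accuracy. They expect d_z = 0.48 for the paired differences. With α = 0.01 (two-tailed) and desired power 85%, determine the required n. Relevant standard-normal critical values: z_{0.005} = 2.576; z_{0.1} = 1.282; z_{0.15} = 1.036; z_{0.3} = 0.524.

n = 57 pairs

For a paired (one-sample on differences) test: n = ((z_{α/2} + z_β) / d)².
z_{α/2} + z_β = 2.576 + 1.036 = 3.612.
n = (3.612 / 0.48)² = 7.525² = 56.63.
Round up.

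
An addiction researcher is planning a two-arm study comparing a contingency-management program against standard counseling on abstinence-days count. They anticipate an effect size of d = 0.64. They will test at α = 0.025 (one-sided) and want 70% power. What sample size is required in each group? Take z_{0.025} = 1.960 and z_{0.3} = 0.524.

n = 31 per group

For two independent groups with equal n: n = 2·((z_{α} + z_β) / d)².
z_{α} + z_β = 1.960 + 0.524 = 2.484.
n = 2 × (2.484 / 0.64)² = 2 × 3.881² = 2 × 15.06 = 30.1.
Round up to the next whole participant.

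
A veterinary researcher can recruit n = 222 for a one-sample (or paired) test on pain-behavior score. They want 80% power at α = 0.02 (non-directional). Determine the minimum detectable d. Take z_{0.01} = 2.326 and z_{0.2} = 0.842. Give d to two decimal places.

d_min ≈ 0.21

For a single sample (or paired design) of n = 222: d_min = (z_{α/2} + z_β)/√n.
z-sum = 2.326 + 0.842 = 3.168.
d_min = 3.168 / √222 = 3.168 / 14.900 = 0.213.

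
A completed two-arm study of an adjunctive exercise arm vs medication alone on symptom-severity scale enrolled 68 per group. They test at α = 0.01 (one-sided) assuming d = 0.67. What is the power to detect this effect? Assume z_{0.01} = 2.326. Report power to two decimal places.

For two equal groups, power = Φ(d·√(n/2) − z_{α}).
d·√(n/2) = 0.67 × √(68/2) = 0.67 × 5.831 = 3.907.
z_β = 3.907 − 2.326 = 1.581.
Power = Φ(1.581) = 0.943.

power ≈ 0.94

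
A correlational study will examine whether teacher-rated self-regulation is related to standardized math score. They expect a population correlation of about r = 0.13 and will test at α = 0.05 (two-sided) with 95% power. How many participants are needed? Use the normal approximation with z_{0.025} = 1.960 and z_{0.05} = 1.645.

n = 764

Fisher's z: C = ½·ln((1+r)/(1−r)) = ½·ln(1.2989) = 0.1307.
n = ((z_{α/2} + z_β)/C)² + 3.
(1.960 + 1.645) / 0.1307 = 3.605 / 0.1307 = 27.582.
n = 27.582² + 3 = 760.78 + 3 = 763.8.
Round up.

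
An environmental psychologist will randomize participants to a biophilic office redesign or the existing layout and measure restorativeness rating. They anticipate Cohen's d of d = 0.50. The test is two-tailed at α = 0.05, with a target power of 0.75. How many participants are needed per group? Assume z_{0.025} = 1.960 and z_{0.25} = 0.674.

n = 56 per group

For two independent groups with equal n: n = 2·((z_{α/2} + z_β) / d)².
z_{α/2} + z_β = 1.960 + 0.674 = 2.634.
n = 2 × (2.634 / 0.50)² = 2 × 5.268² = 2 × 27.75 = 55.5.
Round up to the next whole participant.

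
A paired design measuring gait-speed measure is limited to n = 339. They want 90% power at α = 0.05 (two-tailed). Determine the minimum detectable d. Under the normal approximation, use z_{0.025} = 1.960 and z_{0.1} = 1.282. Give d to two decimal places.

d_min ≈ 0.18

For a single sample (or paired design) of n = 339: d_min = (z_{α/2} + z_β)/√n.
z-sum = 1.960 + 1.282 = 3.242.
d_min = 3.242 / √339 = 3.242 / 18.412 = 0.176.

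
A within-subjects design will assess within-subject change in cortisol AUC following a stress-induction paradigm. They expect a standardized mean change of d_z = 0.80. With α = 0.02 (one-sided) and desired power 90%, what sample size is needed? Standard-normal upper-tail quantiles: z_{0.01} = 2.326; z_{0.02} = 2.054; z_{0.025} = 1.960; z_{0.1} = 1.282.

n = 18 pairs

For a paired (one-sample on differences) test: n = ((z_{α} + z_β) / d)².
z_{α} + z_β = 2.054 + 1.282 = 3.336.
n = (3.336 / 0.80)² = 4.170² = 17.39.
Round up.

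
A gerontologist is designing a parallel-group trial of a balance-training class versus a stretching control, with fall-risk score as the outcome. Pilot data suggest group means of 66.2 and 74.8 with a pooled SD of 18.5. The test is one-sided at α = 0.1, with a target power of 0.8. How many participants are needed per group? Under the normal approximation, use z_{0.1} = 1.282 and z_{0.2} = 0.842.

n = 42 per group

Cohen's d = |M₁ − M₂| / SD_pooled = |66.2 − 74.8| / 18.5 = 8.6 / 18.5 = 0.465.
For two independent groups with equal n: n = 2·((z_{α} + z_β) / d)².
z_{α} + z_β = 1.282 + 0.842 = 2.124.
n = 2 × (2.124 / 0.465)² = 2 × 4.568² = 2 × 20.86 = 41.7.
Round up to the next whole participant.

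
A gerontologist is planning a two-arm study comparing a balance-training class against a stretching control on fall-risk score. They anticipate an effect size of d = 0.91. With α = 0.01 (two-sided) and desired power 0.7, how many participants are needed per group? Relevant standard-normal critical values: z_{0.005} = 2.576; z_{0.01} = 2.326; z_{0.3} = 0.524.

n = 24 per group

For two independent groups with equal n: n = 2·((z_{α/2} + z_β) / d)².
z_{α/2} + z_β = 2.576 + 0.524 = 3.100.
n = 2 × (3.100 / 0.91)² = 2 × 3.407² = 2 × 11.60 = 23.2.
Round up to the next whole participant.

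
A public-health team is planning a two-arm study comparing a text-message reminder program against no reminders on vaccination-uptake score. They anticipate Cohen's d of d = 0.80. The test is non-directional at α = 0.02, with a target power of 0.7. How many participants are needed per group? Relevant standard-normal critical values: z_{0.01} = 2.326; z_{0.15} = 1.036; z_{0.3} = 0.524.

For two independent groups with equal n: n = 2·((z_{α/2} + z_β) / d)².
z_{α/2} + z_β = 2.326 + 0.524 = 2.850.
n = 2 × (2.850 / 0.80)² = 2 × 3.562² = 2 × 12.69 = 25.4.
Round up to the next whole participant.

n = 26 per group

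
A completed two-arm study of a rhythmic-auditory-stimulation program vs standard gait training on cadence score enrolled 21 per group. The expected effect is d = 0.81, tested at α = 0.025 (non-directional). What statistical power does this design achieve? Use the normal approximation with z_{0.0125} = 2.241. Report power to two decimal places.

power ≈ 0.65

For two equal groups, power = Φ(d·√(n/2) − z_{α/2}).
d·√(n/2) = 0.81 × √(21/2) = 0.81 × 3.240 = 2.625.
z_β = 2.625 − 2.241 = 0.384.
Power = Φ(0.384) = 0.649.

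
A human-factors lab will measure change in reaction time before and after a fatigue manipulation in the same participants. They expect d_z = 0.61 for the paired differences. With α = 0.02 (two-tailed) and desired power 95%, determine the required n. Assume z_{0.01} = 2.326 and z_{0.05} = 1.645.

For a paired (one-sample on differences) test: n = ((z_{α/2} + z_β) / d)².
z_{α/2} + z_β = 2.326 + 1.645 = 3.971.
n = (3.971 / 0.61)² = 6.510² = 42.38.
Round up.

n = 43 pairs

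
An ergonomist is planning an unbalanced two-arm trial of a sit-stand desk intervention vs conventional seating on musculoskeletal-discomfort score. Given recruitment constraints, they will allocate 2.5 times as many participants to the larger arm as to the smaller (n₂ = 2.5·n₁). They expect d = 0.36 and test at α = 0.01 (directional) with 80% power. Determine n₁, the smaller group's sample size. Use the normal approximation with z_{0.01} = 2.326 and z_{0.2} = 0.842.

With allocation ratio k = n₂/n₁ = 2.5, Var(x̄₁−x̄₂) = σ²(1/n₁ + 1/(k·n₁)) = σ²·(k+1)/(k·n₁).
So n₁ = (1 + 1/k)·((z_{α} + z_β)/d)² = 1.400 × (3.168/0.36)².
n₁ = 1.400 × 77.44 = 108.4.
Round up: n₁ = 109, giving n₂ = ⌈2.5 × 109⌉ = ⌈272.5⌉ = 273.

n₁ = 109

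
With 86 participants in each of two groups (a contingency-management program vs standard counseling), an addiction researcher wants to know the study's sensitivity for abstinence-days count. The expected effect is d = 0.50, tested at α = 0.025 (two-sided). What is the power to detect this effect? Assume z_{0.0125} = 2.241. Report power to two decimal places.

power ≈ 0.85

For two equal groups, power = Φ(d·√(n/2) − z_{α/2}).
d·√(n/2) = 0.50 × √(86/2) = 0.50 × 6.557 = 3.279.
z_β = 3.279 − 2.241 = 1.038.
Power = Φ(1.038) = 0.850.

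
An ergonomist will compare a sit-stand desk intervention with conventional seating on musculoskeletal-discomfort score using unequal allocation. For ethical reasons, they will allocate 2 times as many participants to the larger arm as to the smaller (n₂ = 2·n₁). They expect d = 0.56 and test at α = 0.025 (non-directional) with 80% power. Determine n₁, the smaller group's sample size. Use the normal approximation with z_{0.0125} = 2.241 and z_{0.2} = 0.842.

With allocation ratio k = n₂/n₁ = 2, Var(x̄₁−x̄₂) = σ²(1/n₁ + 1/(k·n₁)) = σ²·(k+1)/(k·n₁).
So n₁ = (1 + 1/k)·((z_{α/2} + z_β)/d)² = 1.500 × (3.083/0.56)².
n₁ = 1.500 × 30.31 = 45.5.
Round up: n₁ = 46, giving n₂ = 2 × 46 = 92.

n₁ = 46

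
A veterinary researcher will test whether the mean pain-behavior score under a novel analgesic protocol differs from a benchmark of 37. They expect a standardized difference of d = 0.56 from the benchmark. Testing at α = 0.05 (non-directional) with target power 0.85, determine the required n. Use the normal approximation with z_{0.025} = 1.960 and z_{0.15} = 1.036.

For a one-sample test: n = ((z_{α/2} + z_β) / d)².
z_{α/2} + z_β = 1.960 + 1.036 = 2.996.
n = (2.996 / 0.56)² = 5.350² = 28.62.
Round up.

n = 29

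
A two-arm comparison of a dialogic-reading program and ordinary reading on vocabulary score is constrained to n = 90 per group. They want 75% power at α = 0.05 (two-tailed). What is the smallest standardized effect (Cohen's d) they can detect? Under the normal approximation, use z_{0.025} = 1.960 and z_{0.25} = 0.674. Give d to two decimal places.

d_min ≈ 0.39

For two independent groups of n = 90 each: d_min = (z_{α/2} + z_β)·√(2/n).
z-sum = 1.960 + 0.674 = 2.634.
d_min = 2.634 × √(2/90) = 2.634 × 0.1491 = 0.393.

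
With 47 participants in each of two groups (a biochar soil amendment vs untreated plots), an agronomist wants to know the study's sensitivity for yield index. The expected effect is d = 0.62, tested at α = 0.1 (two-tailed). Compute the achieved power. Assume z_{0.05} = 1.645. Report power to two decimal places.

power ≈ 0.91

For two equal groups, power = Φ(d·√(n/2) − z_{α/2}).
d·√(n/2) = 0.62 × √(47/2) = 0.62 × 4.848 = 3.006.
z_β = 3.006 − 1.645 = 1.361.
Power = Φ(1.361) = 0.913.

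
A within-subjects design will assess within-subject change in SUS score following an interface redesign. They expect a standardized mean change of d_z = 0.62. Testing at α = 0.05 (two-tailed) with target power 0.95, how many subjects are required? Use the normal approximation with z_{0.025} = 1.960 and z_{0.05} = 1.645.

n = 34 pairs

For a paired (one-sample on differences) test: n = ((z_{α/2} + z_β) / d)².
z_{α/2} + z_β = 1.960 + 1.645 = 3.605.
n = (3.605 / 0.62)² = 5.815² = 33.81.
Round up.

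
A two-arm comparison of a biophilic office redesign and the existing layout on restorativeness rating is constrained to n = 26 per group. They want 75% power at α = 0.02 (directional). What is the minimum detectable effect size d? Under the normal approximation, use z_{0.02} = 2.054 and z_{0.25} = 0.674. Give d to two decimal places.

For two independent groups of n = 26 each: d_min = (z_{α} + z_β)·√(2/n).
z-sum = 2.054 + 0.674 = 2.728.
d_min = 2.728 × √(2/26) = 2.728 × 0.2774 = 0.757.

d_min ≈ 0.76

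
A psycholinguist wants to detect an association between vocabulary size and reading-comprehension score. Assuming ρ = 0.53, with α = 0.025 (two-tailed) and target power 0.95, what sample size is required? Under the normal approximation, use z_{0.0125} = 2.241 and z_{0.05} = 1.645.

Fisher's z: C = ½·ln((1+r)/(1−r)) = ½·ln(3.2553) = 0.5901.
n = ((z_{α/2} + z_β)/C)² + 3.
(2.241 + 1.645) / 0.5901 = 3.886 / 0.5901 = 6.585.
n = 6.585² + 3 = 43.37 + 3 = 46.4.
Round up.

n = 47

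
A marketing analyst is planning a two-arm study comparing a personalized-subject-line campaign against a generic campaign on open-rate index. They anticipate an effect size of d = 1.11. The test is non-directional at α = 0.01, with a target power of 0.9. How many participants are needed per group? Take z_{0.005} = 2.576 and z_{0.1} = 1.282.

n = 25 per group

For two independent groups with equal n: n = 2·((z_{α/2} + z_β) / d)².
z_{α/2} + z_β = 2.576 + 1.282 = 3.858.
n = 2 × (3.858 / 1.11)² = 2 × 3.476² = 2 × 12.08 = 24.2.
Round up to the next whole participant.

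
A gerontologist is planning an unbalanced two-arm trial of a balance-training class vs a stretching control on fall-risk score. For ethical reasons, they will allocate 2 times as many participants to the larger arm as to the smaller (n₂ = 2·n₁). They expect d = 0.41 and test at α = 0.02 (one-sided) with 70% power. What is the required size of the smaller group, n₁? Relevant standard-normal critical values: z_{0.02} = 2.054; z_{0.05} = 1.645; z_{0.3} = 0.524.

With allocation ratio k = n₂/n₁ = 2, Var(x̄₁−x̄₂) = σ²(1/n₁ + 1/(k·n₁)) = σ²·(k+1)/(k·n₁).
So n₁ = (1 + 1/k)·((z_{α} + z_β)/d)² = 1.500 × (2.578/0.41)².
n₁ = 1.500 × 39.54 = 59.3.
Round up: n₁ = 60, giving n₂ = 2 × 60 = 120.

n₁ = 60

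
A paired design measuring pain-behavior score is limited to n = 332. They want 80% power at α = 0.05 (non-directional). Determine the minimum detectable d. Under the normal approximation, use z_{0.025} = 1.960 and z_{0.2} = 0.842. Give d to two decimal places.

d_min ≈ 0.15

For a single sample (or paired design) of n = 332: d_min = (z_{α/2} + z_β)/√n.
z-sum = 1.960 + 0.842 = 2.802.
d_min = 2.802 / √332 = 2.802 / 18.221 = 0.154.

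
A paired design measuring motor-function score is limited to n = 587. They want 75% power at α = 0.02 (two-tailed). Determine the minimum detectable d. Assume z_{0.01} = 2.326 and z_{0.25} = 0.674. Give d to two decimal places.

For a single sample (or paired design) of n = 587: d_min = (z_{α/2} + z_β)/√n.
z-sum = 2.326 + 0.674 = 3.000.
d_min = 3.000 / √587 = 3.000 / 24.228 = 0.124.

d_min ≈ 0.12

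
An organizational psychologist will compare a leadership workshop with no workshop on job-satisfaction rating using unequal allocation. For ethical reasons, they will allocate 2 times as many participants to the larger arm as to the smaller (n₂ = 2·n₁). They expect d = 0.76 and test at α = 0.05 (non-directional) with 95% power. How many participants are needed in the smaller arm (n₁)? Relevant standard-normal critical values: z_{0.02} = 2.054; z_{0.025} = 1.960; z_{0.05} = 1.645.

n₁ = 34

With allocation ratio k = n₂/n₁ = 2, Var(x̄₁−x̄₂) = σ²(1/n₁ + 1/(k·n₁)) = σ²·(k+1)/(k·n₁).
So n₁ = (1 + 1/k)·((z_{α/2} + z_β)/d)² = 1.500 × (3.605/0.76)².
n₁ = 1.500 × 22.50 = 33.8.
Round up: n₁ = 34, giving n₂ = 2 × 34 = 68.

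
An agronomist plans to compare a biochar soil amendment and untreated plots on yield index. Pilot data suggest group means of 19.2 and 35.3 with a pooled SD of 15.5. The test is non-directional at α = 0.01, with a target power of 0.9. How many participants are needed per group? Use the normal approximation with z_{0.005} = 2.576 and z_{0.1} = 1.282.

Cohen's d = |M₁ − M₂| / SD_pooled = |19.2 − 35.3| / 15.5 = 16.1 / 15.5 = 1.039.
For two independent groups with equal n: n = 2·((z_{α/2} + z_β) / d)².
z_{α/2} + z_β = 2.576 + 1.282 = 3.858.
n = 2 × (3.858 / 1.039)² = 2 × 3.713² = 2 × 13.79 = 27.6.
Round up to the next whole participant.

n = 28 per group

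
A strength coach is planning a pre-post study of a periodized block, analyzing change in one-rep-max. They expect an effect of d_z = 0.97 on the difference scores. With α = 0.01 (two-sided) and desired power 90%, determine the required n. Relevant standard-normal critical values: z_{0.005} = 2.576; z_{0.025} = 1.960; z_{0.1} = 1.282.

For a paired (one-sample on differences) test: n = ((z_{α/2} + z_β) / d)².
z_{α/2} + z_β = 2.576 + 1.282 = 3.858.
n = (3.858 / 0.97)² = 3.977² = 15.82.
Round up.

n = 16 pairs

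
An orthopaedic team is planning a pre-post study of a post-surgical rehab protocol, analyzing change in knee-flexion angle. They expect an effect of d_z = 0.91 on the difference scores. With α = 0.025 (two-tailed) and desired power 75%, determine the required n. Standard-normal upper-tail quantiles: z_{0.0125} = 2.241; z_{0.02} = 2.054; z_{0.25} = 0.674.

n = 11 pairs

For a paired (one-sample on differences) test: n = ((z_{α/2} + z_β) / d)².
z_{α/2} + z_β = 2.241 + 0.674 = 2.915.
n = (2.915 / 0.91)² = 3.203² = 10.26.
Round up.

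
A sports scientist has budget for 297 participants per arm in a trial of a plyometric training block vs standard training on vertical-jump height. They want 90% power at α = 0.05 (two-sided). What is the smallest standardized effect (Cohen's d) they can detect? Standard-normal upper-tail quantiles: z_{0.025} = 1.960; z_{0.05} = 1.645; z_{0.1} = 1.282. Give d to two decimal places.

d_min ≈ 0.27

For two independent groups of n = 297 each: d_min = (z_{α/2} + z_β)·√(2/n).
z-sum = 1.960 + 1.282 = 3.242.
d_min = 3.242 × √(2/297) = 3.242 × 0.0821 = 0.266.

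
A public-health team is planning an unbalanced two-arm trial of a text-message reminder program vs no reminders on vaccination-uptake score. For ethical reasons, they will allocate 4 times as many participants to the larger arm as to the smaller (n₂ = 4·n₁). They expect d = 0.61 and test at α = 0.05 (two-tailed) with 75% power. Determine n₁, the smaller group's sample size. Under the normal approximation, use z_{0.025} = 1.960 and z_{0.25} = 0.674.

n₁ = 24

With allocation ratio k = n₂/n₁ = 4, Var(x̄₁−x̄₂) = σ²(1/n₁ + 1/(k·n₁)) = σ²·(k+1)/(k·n₁).
So n₁ = (1 + 1/k)·((z_{α/2} + z_β)/d)² = 1.250 × (2.634/0.61)².
n₁ = 1.250 × 18.65 = 23.3.
Round up: n₁ = 24, giving n₂ = 4 × 24 = 96.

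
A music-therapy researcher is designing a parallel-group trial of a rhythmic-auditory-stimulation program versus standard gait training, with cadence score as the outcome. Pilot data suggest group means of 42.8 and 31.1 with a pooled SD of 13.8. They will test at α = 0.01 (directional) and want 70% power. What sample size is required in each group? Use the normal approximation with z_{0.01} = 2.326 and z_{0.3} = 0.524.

n = 23 per group

Cohen's d = |M₁ − M₂| / SD_pooled = |42.8 − 31.1| / 13.8 = 11.7 / 13.8 = 0.848.
For two independent groups with equal n: n = 2·((z_{α} + z_β) / d)².
z_{α} + z_β = 2.326 + 0.524 = 2.850.
n = 2 × (2.850 / 0.848)² = 2 × 3.361² = 2 × 11.30 = 22.6.
Round up to the next whole participant.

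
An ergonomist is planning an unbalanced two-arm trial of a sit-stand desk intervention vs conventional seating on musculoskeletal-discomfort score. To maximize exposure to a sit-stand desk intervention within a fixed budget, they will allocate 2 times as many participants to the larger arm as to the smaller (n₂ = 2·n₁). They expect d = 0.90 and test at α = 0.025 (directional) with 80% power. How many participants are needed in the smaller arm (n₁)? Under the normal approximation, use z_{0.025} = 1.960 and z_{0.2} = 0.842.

With allocation ratio k = n₂/n₁ = 2, Var(x̄₁−x̄₂) = σ²(1/n₁ + 1/(k·n₁)) = σ²·(k+1)/(k·n₁).
So n₁ = (1 + 1/k)·((z_{α} + z_β)/d)² = 1.500 × (2.802/0.90)².
n₁ = 1.500 × 9.69 = 14.5.
Round up: n₁ = 15, giving n₂ = 2 × 15 = 30.

n₁ = 15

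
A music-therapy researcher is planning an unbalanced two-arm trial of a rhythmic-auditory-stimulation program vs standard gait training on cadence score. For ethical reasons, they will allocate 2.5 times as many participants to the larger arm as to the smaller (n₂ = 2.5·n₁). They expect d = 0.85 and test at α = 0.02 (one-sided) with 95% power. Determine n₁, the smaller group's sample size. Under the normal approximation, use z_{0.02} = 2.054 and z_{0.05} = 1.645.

With allocation ratio k = n₂/n₁ = 2.5, Var(x̄₁−x̄₂) = σ²(1/n₁ + 1/(k·n₁)) = σ²·(k+1)/(k·n₁).
So n₁ = (1 + 1/k)·((z_{α} + z_β)/d)² = 1.400 × (3.699/0.85)².
n₁ = 1.400 × 18.94 = 26.5.
Round up: n₁ = 27, giving n₂ = ⌈2.5 × 27⌉ = ⌈67.5⌉ = 68.

n₁ = 27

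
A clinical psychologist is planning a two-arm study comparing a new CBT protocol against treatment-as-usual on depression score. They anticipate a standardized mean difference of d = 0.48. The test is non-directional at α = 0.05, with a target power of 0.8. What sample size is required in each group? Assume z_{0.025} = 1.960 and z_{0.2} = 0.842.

For two independent groups with equal n: n = 2·((z_{α/2} + z_β) / d)².
z_{α/2} + z_β = 1.960 + 0.842 = 2.802.
n = 2 × (2.802 / 0.48)² = 2 × 5.838² = 2 × 34.08 = 68.2.
Round up to the next whole participant.

n = 69 per group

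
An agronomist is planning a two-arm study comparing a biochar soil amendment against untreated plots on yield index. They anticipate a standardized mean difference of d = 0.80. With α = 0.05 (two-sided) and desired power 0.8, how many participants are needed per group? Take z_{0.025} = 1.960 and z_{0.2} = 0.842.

n = 25 per group

For two independent groups with equal n: n = 2·((z_{α/2} + z_β) / d)².
z_{α/2} + z_β = 1.960 + 0.842 = 2.802.
n = 2 × (2.802 / 0.80)² = 2 × 3.502² = 2 × 12.27 = 24.5.
Round up to the next whole participant.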